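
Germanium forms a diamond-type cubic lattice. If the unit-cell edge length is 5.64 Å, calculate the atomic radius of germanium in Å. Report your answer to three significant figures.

In a diamond cubic lattice, nearest neighbors lie along the body diagonal with √3·a = 8r.
r = √3·a/8 = 1.7321 × 5.64 / 8 = 1.22 Å.

1.22 Å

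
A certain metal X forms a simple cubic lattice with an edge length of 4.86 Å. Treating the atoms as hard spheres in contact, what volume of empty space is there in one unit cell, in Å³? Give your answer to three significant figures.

54.7 Å³

In a simple cubic lattice atoms touch along the cell edge, so a = 2r, so r = 0.5000a = 2.430 Å.
V_cell = a³ = 114.8 Å³; V_atoms = 1 × (4/3)πr³ = 60.10 Å³.
Empty space = 114.8 − 60.10 = 54.7 Å³.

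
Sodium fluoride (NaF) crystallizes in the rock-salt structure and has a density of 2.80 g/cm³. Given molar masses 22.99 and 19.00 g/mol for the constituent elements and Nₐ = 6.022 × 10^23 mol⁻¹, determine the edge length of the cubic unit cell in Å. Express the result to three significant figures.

M(NaF) = 41.99 g/mol; Z = 4 formula units per cell.
a³ = Z·M/(N_A·ρ) = 4 × 41.99 / (6.022 × 10²³ × 2.80) = 9.961 × 10^-23 cm³, so a = 4.636 × 10^-8 cm = 4.64 Å.

4.64 Å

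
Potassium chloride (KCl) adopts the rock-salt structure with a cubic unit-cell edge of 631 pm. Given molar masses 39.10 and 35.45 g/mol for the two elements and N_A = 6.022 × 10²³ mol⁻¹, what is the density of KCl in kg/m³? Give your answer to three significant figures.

The rock-salt structure contains Z = 4 formula units per cell; M(KCl) = 39.10 + 35.45 = 74.55 g/mol.
a³ = (6.310 × 10^-8 cm)³ = 2.512 × 10^-22 cm³.
ρ = 4 × 74.55 / (6.022 × 10²³ × 2.512 × 10^-22) = 1.971 g/cm³ = 1970 kg/m³.

1970 kg/m³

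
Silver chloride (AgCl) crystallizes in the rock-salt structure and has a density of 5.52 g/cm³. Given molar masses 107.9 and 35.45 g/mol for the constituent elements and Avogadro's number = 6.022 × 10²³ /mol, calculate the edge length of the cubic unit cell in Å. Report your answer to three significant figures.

M(AgCl) = 143.35 g/mol; Z = 4 formula units per cell.
a³ = Z·M/(N_A·ρ) = 4 × 143.35 / (6.022 × 10²³ × 5.52) = 1.725 × 10^-22 cm³, so a = 5.567 × 10^-8 cm = 5.57 Å.

5.57 Å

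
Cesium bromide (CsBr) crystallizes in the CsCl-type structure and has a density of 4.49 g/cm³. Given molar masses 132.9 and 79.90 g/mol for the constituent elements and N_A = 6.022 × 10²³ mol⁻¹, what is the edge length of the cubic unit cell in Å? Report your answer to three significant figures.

M(CsBr) = 212.8 g/mol; Z = 1 formula unit per cell.
a³ = Z·M/(N_A·ρ) = 1 × 212.8 / (6.022 × 10²³ × 4.49) = 7.870 × 10^-23 cm³, so a = 4.285 × 10^-8 cm = 4.29 Å.

4.29 Å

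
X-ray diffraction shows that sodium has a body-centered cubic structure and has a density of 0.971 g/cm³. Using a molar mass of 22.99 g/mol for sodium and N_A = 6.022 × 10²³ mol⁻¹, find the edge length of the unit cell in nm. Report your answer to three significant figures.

With Z = 2 atoms per BCC cell, a³ = Z·M/(N_A·ρ) = 2 × 22.99 / (6.022 × 10²³ × 0.9710 g/cm³) = 7.863 × 10^-23 cm³.
a = (7.863 × 10^-23)^(1/3) = 4.284 × 10^-8 cm = 0.428 nm.

0.428 nm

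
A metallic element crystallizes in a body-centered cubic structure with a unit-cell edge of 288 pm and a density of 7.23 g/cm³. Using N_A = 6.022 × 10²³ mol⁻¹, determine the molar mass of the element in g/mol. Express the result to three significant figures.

52.0 g/mol

A BCC cell has Z = 2 atoms; a = 2.880 × 10^-8 cm.
M = ρ·N_A·a³/Z = 7.23 × 6.022 × 10²³ × 2.389 × 10^-23 / 2 = 52.0 g/mol.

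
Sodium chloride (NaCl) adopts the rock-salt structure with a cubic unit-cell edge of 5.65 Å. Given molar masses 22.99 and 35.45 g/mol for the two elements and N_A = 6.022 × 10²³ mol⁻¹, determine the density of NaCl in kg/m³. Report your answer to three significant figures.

2150 kg/m³

The rock-salt structure contains Z = 4 formula units per cell; M(NaCl) = 22.99 + 35.45 = 58.44 g/mol.
a³ = (5.650 × 10^-8 cm)³ = 1.804 × 10^-22 cm³.
ρ = 4 × 58.44 / (6.022 × 10²³ × 1.804 × 10^-22) = 2.152 g/cm³ = 2150 kg/m³.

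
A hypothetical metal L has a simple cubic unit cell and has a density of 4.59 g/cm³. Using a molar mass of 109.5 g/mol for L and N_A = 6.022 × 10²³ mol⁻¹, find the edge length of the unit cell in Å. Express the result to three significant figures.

3.41 Å

With Z = 1 atom per simple cubic cell, a³ = Z·M/(N_A·ρ) = 1 × 109.5 / (6.022 × 10²³ × 4.590 g/cm³) = 3.962 × 10^-23 cm³.
a = (3.962 × 10^-23)^(1/3) = 3.409 × 10^-8 cm = 3.41 Å.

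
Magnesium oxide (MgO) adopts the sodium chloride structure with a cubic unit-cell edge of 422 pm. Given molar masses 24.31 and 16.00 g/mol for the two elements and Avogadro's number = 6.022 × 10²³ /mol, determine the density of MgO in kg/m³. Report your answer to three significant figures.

3560 kg/m³

The sodium chloride structure contains Z = 4 formula units per cell; M(MgO) = 24.31 + 16.00 = 40.31 g/mol.
a³ = (4.220 × 10^-8 cm)³ = 7.515 × 10^-23 cm³.
ρ = 4 × 40.31 / (6.022 × 10²³ × 7.515 × 10^-23) = 3.563 g/cm³ = 3560 kg/m³.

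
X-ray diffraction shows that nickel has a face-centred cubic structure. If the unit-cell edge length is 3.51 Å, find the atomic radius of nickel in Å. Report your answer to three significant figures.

In an FCC lattice, atoms touch along the face diagonal, so √2·a = 4r.
r = √2·a/4 = 1.4142 × 3.51 / 4 = 1.24 Å.

1.24 Å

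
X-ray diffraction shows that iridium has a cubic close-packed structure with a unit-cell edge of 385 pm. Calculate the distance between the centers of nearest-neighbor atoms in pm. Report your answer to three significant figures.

In an FCC structure, atoms touch along the face diagonal, so √2·a = 4r; the nearest-neighbor distance equals 2r = 0.7071·a.
d = 0.7071 × 385 = 272 pm.

272 pm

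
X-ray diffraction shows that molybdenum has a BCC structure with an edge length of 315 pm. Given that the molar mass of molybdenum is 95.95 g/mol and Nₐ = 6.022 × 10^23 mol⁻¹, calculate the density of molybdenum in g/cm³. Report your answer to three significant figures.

10.2 g/cm³

A BCC unit cell contains Z = 2 atoms.
Cell volume: a³ = (315 pm)³ = (3.150 × 10^-8 cm)³ = 3.126 × 10^-23 cm³.
ρ = Z·M/(N_A·a³) = 2 × 95.95 / (6.022 × 10²³ × 3.126 × 10^-23) = 10.20 g/cm³.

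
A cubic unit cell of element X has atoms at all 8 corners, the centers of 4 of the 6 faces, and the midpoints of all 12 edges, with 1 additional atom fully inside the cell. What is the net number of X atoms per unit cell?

Corner atoms are shared by 8 cells (1/8 each), face atoms by 2 (1/2 each), edge atoms by 4 (1/4 each), interior atoms are unshared.
Net atoms = 8 × 1/8 + 4 × 1/2 + 12 × 1/4 + 1 = 1 + 2 + 3 + 1 = 7.

7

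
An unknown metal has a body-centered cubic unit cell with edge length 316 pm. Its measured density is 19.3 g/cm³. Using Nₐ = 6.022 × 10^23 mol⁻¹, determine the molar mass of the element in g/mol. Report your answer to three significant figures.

A BCC cell has Z = 2 atoms; a = 3.160 × 10^-8 cm.
M = ρ·N_A·a³/Z = 19.3 × 6.022 × 10²³ × 3.155 × 10^-23 / 2 = 183 g/mol.

183 g/mol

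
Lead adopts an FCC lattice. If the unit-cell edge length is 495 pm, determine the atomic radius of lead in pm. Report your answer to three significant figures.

In an FCC lattice, atoms touch along the face diagonal, so √2·a = 4r.
r = √2·a/4 = 1.4142 × 495 / 4 = 175 pm.

175 pm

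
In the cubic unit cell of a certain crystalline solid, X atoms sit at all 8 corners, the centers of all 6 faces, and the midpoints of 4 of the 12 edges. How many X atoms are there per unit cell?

5

Corner atoms are shared by 8 cells (1/8 each), face atoms by 2 (1/2 each), edge atoms by 4 (1/4 each).
Net atoms = 8 × 1/8 + 6 × 1/2 + 4 × 1/4 = 1 + 3 + 1 = 5.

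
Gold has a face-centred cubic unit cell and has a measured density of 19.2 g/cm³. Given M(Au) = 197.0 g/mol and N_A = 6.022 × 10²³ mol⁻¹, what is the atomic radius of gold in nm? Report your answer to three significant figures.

0.144 nm

For an FCC cell (Z = 4), a³ = Z·M/(N_A·ρ) = 4 × 197.0 / (6.022 × 10²³ × 19.20) = 6.815 × 10^-23 cm³, so a = 4.085 × 10^-8 cm = 0.4085 nm.
Atoms touch along the face diagonal, so √2·a = 4r, so r = 0.3536 × a = 0.144 nm.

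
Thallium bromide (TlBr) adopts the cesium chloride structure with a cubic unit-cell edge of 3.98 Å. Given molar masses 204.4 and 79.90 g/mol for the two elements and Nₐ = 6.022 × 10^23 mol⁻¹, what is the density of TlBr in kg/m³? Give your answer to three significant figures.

7490 kg/m³

The cesium chloride structure contains Z = 1 formula unit per cell; M(TlBr) = 204.4 + 79.90 = 284.3 g/mol.
a³ = (3.980 × 10^-8 cm)³ = 6.304 × 10^-23 cm³.
ρ = 1 × 284.3 / (6.022 × 10²³ × 6.304 × 10^-23) = 7.488 g/cm³ = 7490 kg/m³.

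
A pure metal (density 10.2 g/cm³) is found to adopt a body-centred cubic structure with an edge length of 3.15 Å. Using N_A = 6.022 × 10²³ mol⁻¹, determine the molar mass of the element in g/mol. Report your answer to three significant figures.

A BCC cell has Z = 2 atoms; a = 3.150 × 10^-8 cm.
M = ρ·N_A·a³/Z = 10.2 × 6.022 × 10²³ × 3.126 × 10^-23 / 2 = 96.0 g/mol.

96.0 g/mol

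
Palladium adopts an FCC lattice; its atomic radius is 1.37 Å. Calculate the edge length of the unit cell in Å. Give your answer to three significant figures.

In an FCC lattice, atoms touch along the face diagonal, so √2·a = 4r.
a = 4r/√2 = 4 × 1.37 / 1.4142 = 3.87 Å.

3.87 Å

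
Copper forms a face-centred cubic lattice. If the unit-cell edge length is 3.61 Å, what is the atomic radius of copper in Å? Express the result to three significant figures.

1.28 Å

In an FCC lattice, atoms touch along the face diagonal, so √2·a = 4r.
r = √2·a/4 = 1.4142 × 3.61 / 4 = 1.28 Å.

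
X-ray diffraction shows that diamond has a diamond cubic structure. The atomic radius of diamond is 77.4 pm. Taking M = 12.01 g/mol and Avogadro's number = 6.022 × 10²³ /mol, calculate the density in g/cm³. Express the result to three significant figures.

3.49 g/cm³

In a diamond cubic lattice, nearest neighbors lie along the body diagonal with √3·a = 8r, giving a = 357.5 pm = 3.575 × 10^-8 cm.
With Z = 8, ρ = Z·M/(N_A·a³) = 8 × 12.01 / (6.022 × 10²³ × 4.569 × 10^-23) = 3.492 g/cm³.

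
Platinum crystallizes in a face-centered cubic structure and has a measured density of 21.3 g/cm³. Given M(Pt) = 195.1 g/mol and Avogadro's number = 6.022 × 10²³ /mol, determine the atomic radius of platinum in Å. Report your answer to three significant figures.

For an FCC cell (Z = 4), a³ = Z·M/(N_A·ρ) = 4 × 195.1 / (6.022 × 10²³ × 21.30) = 6.084 × 10^-23 cm³, so a = 3.933 × 10^-8 cm = 3.933 Å.
Atoms touch along the face diagonal, so √2·a = 4r, so r = 0.3536 × a = 1.39 Å.

1.39 Å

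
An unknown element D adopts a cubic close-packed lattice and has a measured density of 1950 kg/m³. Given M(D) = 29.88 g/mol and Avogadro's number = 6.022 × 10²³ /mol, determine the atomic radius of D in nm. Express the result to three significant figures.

0.165 nm

For an FCC cell (Z = 4), a³ = Z·M/(N_A·ρ) = 4 × 29.88 / (6.022 × 10²³ × 1.950) = 1.018 × 10^-22 cm³, so a = 4.669 × 10^-8 cm = 0.4669 nm.
Atoms touch along the face diagonal, so √2·a = 4r, so r = 0.3536 × a = 0.165 nm.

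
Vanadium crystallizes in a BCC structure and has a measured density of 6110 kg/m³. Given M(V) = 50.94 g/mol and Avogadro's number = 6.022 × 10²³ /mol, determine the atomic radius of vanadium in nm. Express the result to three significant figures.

For a BCC cell (Z = 2), a³ = Z·M/(N_A·ρ) = 2 × 50.94 / (6.022 × 10²³ × 6.110) = 2.769 × 10^-23 cm³, so a = 3.025 × 10^-8 cm = 0.3025 nm.
Atoms touch along the body diagonal, so √3·a = 4r, so r = 0.4330 × a = 0.131 nm.

0.131 nm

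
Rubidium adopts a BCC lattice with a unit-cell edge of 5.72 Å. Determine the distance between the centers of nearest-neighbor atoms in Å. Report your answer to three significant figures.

In a BCC structure, atoms touch along the body diagonal, so √3·a = 4r; the nearest-neighbor distance equals 2r = 0.8660·a.
d = 0.8660 × 5.72 = 4.95 Å.

4.95 Å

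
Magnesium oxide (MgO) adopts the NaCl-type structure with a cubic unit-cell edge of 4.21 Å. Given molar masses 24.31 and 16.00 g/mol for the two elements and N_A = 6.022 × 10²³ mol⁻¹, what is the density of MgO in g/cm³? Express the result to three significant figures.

3.59 g/cm³

The NaCl-type structure contains Z = 4 formula units per cell; M(MgO) = 24.31 + 16.00 = 40.31 g/mol.
a³ = (4.210 × 10^-8 cm)³ = 7.462 × 10^-23 cm³.
ρ = 4 × 40.31 / (6.022 × 10²³ × 7.462 × 10^-23) = 3.588 g/cm³.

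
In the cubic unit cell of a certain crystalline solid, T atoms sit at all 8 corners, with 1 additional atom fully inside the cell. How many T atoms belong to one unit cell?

2

Corner atoms are shared by 8 cells (1/8 each), interior atoms are unshared.
Net atoms = 8 × 1/8 + 1 = 1 + 1 = 2.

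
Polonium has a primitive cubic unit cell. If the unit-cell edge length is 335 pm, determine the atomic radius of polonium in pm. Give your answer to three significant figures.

In a simple cubic lattice, atoms touch along the cell edge, so a = 2r.
r = a/2 = 335/2 = 168 pm.

168 pm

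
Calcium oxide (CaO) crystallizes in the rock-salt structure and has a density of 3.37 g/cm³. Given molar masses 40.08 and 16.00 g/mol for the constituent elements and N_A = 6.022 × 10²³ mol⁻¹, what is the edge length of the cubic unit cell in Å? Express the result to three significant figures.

M(CaO) = 56.08 g/mol; Z = 4 formula units per cell.
a³ = Z·M/(N_A·ρ) = 4 × 56.08 / (6.022 × 10²³ × 3.37) = 1.105 × 10^-22 cm³, so a = 4.799 × 10^-8 cm = 4.80 Å.

4.80 Å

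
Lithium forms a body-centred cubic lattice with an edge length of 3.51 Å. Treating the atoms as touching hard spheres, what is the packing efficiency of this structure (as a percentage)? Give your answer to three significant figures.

In a BCC lattice atoms touch along the body diagonal, so √3·a = 4r, so r = 0.4330a = 1.520 Å.
Packing fraction = Z·(4/3)πr³ / a³ = 2 × (4/3)π × (1.520)³ / (3.51)³ = 0.6802 = 68.0%.

68.0%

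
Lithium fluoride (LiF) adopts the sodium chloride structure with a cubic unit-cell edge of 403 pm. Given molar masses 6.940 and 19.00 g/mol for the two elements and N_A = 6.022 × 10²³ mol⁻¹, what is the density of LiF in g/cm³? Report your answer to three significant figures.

2.63 g/cm³

The sodium chloride structure contains Z = 4 formula units per cell; M(LiF) = 6.940 + 19.00 = 25.94 g/mol.
a³ = (4.030 × 10^-8 cm)³ = 6.545 × 10^-23 cm³.
ρ = 4 × 25.94 / (6.022 × 10²³ × 6.545 × 10^-23) = 2.633 g/cm³.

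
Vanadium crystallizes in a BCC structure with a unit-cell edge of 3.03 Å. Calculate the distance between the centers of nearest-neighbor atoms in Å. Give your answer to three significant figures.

2.62 Å

In a BCC structure, atoms touch along the body diagonal, so √3·a = 4r; the nearest-neighbor distance equals 2r = 0.8660·a.
d = 0.8660 × 3.03 = 2.62 Å.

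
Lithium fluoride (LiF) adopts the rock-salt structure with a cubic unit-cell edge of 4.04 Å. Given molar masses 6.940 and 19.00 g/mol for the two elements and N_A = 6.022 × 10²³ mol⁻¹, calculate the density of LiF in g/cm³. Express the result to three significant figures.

2.61 g/cm³

The rock-salt structure contains Z = 4 formula units per cell; M(LiF) = 6.940 + 19.00 = 25.94 g/mol.
a³ = (4.040 × 10^-8 cm)³ = 6.594 × 10^-23 cm³.
ρ = 4 × 25.94 / (6.022 × 10²³ × 6.594 × 10^-23) = 2.613 g/cm³.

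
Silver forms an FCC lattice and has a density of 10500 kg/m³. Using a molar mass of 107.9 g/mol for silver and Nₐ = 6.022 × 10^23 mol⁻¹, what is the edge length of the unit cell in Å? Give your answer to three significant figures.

4.09 Å

With Z = 4 atoms per FCC cell, a³ = Z·M/(N_A·ρ) = 4 × 107.9 / (6.022 × 10²³ × 10.50 g/cm³) = 6.826 × 10^-23 cm³.
a = (6.826 × 10^-23)^(1/3) = 4.087 × 10^-8 cm = 4.09 Å.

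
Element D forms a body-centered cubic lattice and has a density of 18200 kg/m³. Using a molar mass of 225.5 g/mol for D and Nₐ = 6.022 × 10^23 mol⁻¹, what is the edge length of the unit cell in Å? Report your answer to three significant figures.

With Z = 2 atoms per BCC cell, a³ = Z·M/(N_A·ρ) = 2 × 225.5 / (6.022 × 10²³ × 18.20 g/cm³) = 4.115 × 10^-23 cm³.
a = (4.115 × 10^-23)^(1/3) = 3.452 × 10^-8 cm = 3.45 Å.

3.45 Å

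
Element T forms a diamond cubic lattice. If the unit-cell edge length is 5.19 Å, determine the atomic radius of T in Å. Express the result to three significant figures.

In a diamond cubic lattice, nearest neighbors lie along the body diagonal with √3·a = 8r.
r = √3·a/8 = 1.7321 × 5.19 / 8 = 1.12 Å.

1.12 Å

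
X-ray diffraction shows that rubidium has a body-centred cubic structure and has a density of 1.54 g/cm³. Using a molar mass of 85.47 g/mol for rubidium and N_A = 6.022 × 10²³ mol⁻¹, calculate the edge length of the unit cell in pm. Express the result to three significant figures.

With Z = 2 atoms per BCC cell, a³ = Z·M/(N_A·ρ) = 2 × 85.47 / (6.022 × 10²³ × 1.540 g/cm³) = 1.843 × 10^-22 cm³.
a = (1.843 × 10^-22)^(1/3) = 5.691 × 10^-8 cm = 569 pm.

569 pm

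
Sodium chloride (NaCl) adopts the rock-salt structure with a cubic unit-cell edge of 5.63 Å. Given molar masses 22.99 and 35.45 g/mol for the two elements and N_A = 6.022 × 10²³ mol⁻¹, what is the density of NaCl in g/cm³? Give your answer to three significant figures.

2.18 g/cm³

The rock-salt structure contains Z = 4 formula units per cell; M(NaCl) = 22.99 + 35.45 = 58.44 g/mol.
a³ = (5.630 × 10^-8 cm)³ = 1.785 × 10^-22 cm³.
ρ = 4 × 58.44 / (6.022 × 10²³ × 1.785 × 10^-22) = 2.175 g/cm³.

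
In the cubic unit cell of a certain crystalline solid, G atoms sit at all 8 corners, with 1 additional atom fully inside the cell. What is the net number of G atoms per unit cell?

Corner atoms are shared by 8 cells (1/8 each), interior atoms are unshared.
Net atoms = 8 × 1/8 + 1 = 1 + 1 = 2.

2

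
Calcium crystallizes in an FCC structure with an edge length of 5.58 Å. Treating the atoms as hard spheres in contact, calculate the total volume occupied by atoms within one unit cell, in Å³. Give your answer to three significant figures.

129 Å³

In an FCC lattice atoms touch along the face diagonal, so √2·a = 4r, so r = 0.3536a = 1.973 Å.
V_atoms = Z × (4/3)πr³ = 4 × (4/3)π × (1.973)³ = 129 Å³.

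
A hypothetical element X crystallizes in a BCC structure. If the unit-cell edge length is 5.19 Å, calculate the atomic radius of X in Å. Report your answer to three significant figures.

In a BCC lattice, atoms touch along the body diagonal, so √3·a = 4r.
r = √3·a/4 = 1.7321 × 5.19 / 4 = 2.25 Å.

2.25 Å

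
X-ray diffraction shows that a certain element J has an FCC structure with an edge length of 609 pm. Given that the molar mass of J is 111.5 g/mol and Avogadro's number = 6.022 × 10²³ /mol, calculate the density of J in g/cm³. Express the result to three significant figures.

3.28 g/cm³

An FCC unit cell contains Z = 4 atoms.
Cell volume: a³ = (609 pm)³ = (6.090 × 10^-8 cm)³ = 2.259 × 10^-22 cm³.
ρ = Z·M/(N_A·a³) = 4 × 111.5 / (6.022 × 10²³ × 2.259 × 10^-22) = 3.279 g/cm³.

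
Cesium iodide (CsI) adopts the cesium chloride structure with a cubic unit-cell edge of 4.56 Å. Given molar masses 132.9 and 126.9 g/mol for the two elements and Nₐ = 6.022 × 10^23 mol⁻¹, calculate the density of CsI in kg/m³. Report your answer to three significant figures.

The cesium chloride structure contains Z = 1 formula unit per cell; M(CsI) = 132.9 + 126.9 = 259.8 g/mol.
a³ = (4.560 × 10^-8 cm)³ = 9.482 × 10^-23 cm³.
ρ = 1 × 259.8 / (6.022 × 10²³ × 9.482 × 10^-23) = 4.550 g/cm³ = 4550 kg/m³.

4550 kg/m³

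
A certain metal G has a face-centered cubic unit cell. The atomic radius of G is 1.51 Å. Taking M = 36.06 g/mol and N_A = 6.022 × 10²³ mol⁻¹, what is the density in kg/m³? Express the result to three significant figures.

In an FCC lattice, atoms touch along the face diagonal, so √2·a = 4r, giving a = 4.271 Å = 4.271 × 10^-8 cm.
With Z = 4, ρ = Z·M/(N_A·a³) = 4 × 36.06 / (6.022 × 10²³ × 7.791 × 10^-23) = 3.075 g/cm³ = 3070 kg/m³.

3070 kg/m³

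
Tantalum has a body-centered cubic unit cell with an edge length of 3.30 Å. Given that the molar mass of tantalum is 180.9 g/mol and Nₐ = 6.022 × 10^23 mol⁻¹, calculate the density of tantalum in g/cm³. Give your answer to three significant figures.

A BCC unit cell contains Z = 2 atoms.
Cell volume: a³ = (3.30 Å)³ = (3.300 × 10^-8 cm)³ = 3.594 × 10^-23 cm³.
ρ = Z·M/(N_A·a³) = 2 × 180.9 / (6.022 × 10²³ × 3.594 × 10^-23) = 16.72 g/cm³.

16.7 g/cm³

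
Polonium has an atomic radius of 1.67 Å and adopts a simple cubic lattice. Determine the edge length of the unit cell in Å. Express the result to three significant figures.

In a simple cubic lattice, atoms touch along the cell edge, so a = 2r.
a = 2r = 2 × 1.67 = 3.34 Å.

3.34 Å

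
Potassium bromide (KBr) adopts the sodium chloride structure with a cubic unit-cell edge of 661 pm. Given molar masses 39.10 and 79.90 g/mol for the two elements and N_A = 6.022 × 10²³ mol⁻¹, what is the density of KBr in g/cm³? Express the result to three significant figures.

2.74 g/cm³

The sodium chloride structure contains Z = 4 formula units per cell; M(KBr) = 39.10 + 79.90 = 119.0 g/mol.
a³ = (6.610 × 10^-8 cm)³ = 2.888 × 10^-22 cm³.
ρ = 4 × 119.0 / (6.022 × 10²³ × 2.888 × 10^-22) = 2.737 g/cm³.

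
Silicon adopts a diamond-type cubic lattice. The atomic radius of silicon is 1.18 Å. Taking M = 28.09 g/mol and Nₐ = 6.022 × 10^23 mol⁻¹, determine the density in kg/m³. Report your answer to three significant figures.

In a diamond cubic lattice, nearest neighbors lie along the body diagonal with √3·a = 8r, giving a = 5.450 Å = 5.450 × 10^-8 cm.
With Z = 8, ρ = Z·M/(N_A·a³) = 8 × 28.09 / (6.022 × 10²³ × 1.619 × 10^-22) = 2.305 g/cm³ = 2300 kg/m³.

2300 kg/m³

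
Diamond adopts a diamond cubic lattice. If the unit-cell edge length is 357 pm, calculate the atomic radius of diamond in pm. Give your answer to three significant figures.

In a diamond cubic lattice, nearest neighbors lie along the body diagonal with √3·a = 8r.
r = √3·a/8 = 1.7321 × 357 / 8 = 77.3 pm.

77.3 pm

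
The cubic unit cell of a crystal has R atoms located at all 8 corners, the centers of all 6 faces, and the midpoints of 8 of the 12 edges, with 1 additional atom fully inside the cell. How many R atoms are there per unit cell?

Corner atoms are shared by 8 cells (1/8 each), face atoms by 2 (1/2 each), edge atoms by 4 (1/4 each), interior atoms are unshared.
Net atoms = 8 × 1/8 + 6 × 1/2 + 8 × 1/4 + 1 = 1 + 3 + 2 + 1 = 7.

7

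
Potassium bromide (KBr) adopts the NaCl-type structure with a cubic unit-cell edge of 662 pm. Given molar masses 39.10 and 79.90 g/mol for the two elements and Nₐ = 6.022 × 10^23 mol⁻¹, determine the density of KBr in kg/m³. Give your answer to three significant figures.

2720 kg/m³

The NaCl-type structure contains Z = 4 formula units per cell; M(KBr) = 39.10 + 79.90 = 119.0 g/mol.
a³ = (6.620 × 10^-8 cm)³ = 2.901 × 10^-22 cm³.
ρ = 4 × 119.0 / (6.022 × 10²³ × 2.901 × 10^-22) = 2.725 g/cm³ = 2720 kg/m³.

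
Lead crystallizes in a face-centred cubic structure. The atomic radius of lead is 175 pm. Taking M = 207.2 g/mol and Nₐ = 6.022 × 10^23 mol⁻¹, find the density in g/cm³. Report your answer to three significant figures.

In an FCC lattice, atoms touch along the face diagonal, so √2·a = 4r, giving a = 495.0 pm = 4.950 × 10^-8 cm.
With Z = 4, ρ = Z·M/(N_A·a³) = 4 × 207.2 / (6.022 × 10²³ × 1.213 × 10^-22) = 11.35 g/cm³.

11.3 g/cm³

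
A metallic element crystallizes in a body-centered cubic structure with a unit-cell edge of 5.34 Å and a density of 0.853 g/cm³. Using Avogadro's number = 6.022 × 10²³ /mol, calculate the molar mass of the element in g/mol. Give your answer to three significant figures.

39.1 g/mol

A BCC cell has Z = 2 atoms; a = 5.340 × 10^-8 cm.
M = ρ·N_A·a³/Z = 0.853 × 6.022 × 10²³ × 1.523 × 10^-22 / 2 = 39.1 g/mol.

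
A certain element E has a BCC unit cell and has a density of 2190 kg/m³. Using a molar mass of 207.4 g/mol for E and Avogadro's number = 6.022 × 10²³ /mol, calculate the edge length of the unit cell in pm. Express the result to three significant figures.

680 pm

With Z = 2 atoms per BCC cell, a³ = Z·M/(N_A·ρ) = 2 × 207.4 / (6.022 × 10²³ × 2.190 g/cm³) = 3.145 × 10^-22 cm³.
a = (3.145 × 10^-22)^(1/3) = 6.801 × 10^-8 cm = 680 pm.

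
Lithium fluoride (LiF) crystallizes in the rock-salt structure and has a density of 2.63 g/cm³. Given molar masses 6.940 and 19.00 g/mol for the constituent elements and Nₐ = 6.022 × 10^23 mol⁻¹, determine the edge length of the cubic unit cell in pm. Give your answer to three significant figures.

M(LiF) = 25.94 g/mol; Z = 4 formula units per cell.
a³ = Z·M/(N_A·ρ) = 4 × 25.94 / (6.022 × 10²³ × 2.63) = 6.551 × 10^-23 cm³, so a = 4.031 × 10^-8 cm = 403 pm.

403 pm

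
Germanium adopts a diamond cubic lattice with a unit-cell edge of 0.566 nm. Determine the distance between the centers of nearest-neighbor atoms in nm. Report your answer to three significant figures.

0.245 nm

In a diamond cubic structure, nearest neighbors lie along the body diagonal with √3·a = 8r; the nearest-neighbor distance equals 2r = 0.4330·a.
d = 0.4330 × 0.566 = 0.245 nm.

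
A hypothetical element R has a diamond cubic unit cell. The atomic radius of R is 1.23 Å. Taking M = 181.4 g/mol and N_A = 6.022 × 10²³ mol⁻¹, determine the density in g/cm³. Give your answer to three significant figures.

13.1 g/cm³

In a diamond cubic lattice, nearest neighbors lie along the body diagonal with √3·a = 8r, giving a = 5.681 Å = 5.681 × 10^-8 cm.
With Z = 8, ρ = Z·M/(N_A·a³) = 8 × 181.4 / (6.022 × 10²³ × 1.834 × 10^-22) = 13.14 g/cm³.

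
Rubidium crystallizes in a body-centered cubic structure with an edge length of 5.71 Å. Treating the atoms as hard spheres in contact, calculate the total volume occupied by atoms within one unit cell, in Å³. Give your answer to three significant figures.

127 Å³

In a BCC lattice atoms touch along the body diagonal, so √3·a = 4r, so r = 0.4330a = 2.473 Å.
V_atoms = Z × (4/3)πr³ = 2 × (4/3)π × (2.473)³ = 127 Å³.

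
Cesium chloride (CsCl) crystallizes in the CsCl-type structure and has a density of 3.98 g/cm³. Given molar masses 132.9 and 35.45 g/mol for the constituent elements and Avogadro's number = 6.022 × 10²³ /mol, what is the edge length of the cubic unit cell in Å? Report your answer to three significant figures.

M(CsCl) = 168.35 g/mol; Z = 1 formula unit per cell.
a³ = Z·M/(N_A·ρ) = 1 × 168.35 / (6.022 × 10²³ × 3.98) = 7.024 × 10^-23 cm³, so a = 4.126 × 10^-8 cm = 4.13 Å.

4.13 Å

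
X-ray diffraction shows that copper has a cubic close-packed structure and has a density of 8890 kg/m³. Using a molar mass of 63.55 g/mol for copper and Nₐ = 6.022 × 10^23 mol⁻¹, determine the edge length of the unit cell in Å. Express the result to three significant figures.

3.62 Å

With Z = 4 atoms per FCC cell, a³ = Z·M/(N_A·ρ) = 4 × 63.55 / (6.022 × 10²³ × 8.890 g/cm³) = 4.748 × 10^-23 cm³.
a = (4.748 × 10^-23)^(1/3) = 3.621 × 10^-8 cm = 3.62 Å.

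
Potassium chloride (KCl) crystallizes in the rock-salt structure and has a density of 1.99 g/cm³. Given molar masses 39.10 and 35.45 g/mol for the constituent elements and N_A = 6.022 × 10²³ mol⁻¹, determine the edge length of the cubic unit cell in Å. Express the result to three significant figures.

M(KCl) = 74.55 g/mol; Z = 4 formula units per cell.
a³ = Z·M/(N_A·ρ) = 4 × 74.55 / (6.022 × 10²³ × 1.99) = 2.488 × 10^-22 cm³, so a = 6.290 × 10^-8 cm = 6.29 Å.

6.29 Å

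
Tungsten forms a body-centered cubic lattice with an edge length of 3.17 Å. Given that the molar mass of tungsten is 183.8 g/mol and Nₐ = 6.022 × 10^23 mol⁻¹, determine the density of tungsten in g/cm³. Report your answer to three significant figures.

A BCC unit cell contains Z = 2 atoms.
Cell volume: a³ = (3.17 Å)³ = (3.170 × 10^-8 cm)³ = 3.186 × 10^-23 cm³.
ρ = Z·M/(N_A·a³) = 2 × 183.8 / (6.022 × 10²³ × 3.186 × 10^-23) = 19.16 g/cm³.

19.2 g/cm³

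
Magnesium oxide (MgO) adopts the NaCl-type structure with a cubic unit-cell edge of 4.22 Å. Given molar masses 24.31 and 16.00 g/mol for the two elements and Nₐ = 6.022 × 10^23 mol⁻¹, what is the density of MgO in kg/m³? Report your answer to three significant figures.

The NaCl-type structure contains Z = 4 formula units per cell; M(MgO) = 24.31 + 16.00 = 40.31 g/mol.
a³ = (4.220 × 10^-8 cm)³ = 7.515 × 10^-23 cm³.
ρ = 4 × 40.31 / (6.022 × 10²³ × 7.515 × 10^-23) = 3.563 g/cm³ = 3560 kg/m³.

3560 kg/m³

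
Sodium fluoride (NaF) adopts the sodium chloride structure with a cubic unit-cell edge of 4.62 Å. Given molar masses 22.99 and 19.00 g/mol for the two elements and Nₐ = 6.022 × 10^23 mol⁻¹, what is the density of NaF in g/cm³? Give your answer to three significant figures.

The sodium chloride structure contains Z = 4 formula units per cell; M(NaF) = 22.99 + 19.00 = 41.99 g/mol.
a³ = (4.620 × 10^-8 cm)³ = 9.861 × 10^-23 cm³.
ρ = 4 × 41.99 / (6.022 × 10²³ × 9.861 × 10^-23) = 2.828 g/cm³.

2.83 g/cm³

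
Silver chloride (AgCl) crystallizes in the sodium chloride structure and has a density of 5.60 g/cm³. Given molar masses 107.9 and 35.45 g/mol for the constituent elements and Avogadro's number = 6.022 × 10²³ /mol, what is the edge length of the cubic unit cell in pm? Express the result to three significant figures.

M(AgCl) = 143.35 g/mol; Z = 4 formula units per cell.
a³ = Z·M/(N_A·ρ) = 4 × 143.35 / (6.022 × 10²³ × 5.60) = 1.700 × 10^-22 cm³, so a = 5.540 × 10^-8 cm = 554 pm.

554 pm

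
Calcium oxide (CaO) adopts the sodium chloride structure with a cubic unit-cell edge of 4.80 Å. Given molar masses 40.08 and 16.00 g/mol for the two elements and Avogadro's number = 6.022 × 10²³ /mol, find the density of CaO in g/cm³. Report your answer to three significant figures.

The sodium chloride structure contains Z = 4 formula units per cell; M(CaO) = 40.08 + 16.00 = 56.08 g/mol.
a³ = (4.800 × 10^-8 cm)³ = 1.106 × 10^-22 cm³.
ρ = 4 × 56.08 / (6.022 × 10²³ × 1.106 × 10^-22) = 3.368 g/cm³.

3.37 g/cm³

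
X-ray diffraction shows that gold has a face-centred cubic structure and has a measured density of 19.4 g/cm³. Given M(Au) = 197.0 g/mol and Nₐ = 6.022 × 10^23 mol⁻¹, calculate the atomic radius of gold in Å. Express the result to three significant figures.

1.44 Å

For an FCC cell (Z = 4), a³ = Z·M/(N_A·ρ) = 4 × 197.0 / (6.022 × 10²³ × 19.40) = 6.745 × 10^-23 cm³, so a = 4.071 × 10^-8 cm = 4.071 Å.
Atoms touch along the face diagonal, so √2·a = 4r, so r = 0.3536 × a = 1.44 Å.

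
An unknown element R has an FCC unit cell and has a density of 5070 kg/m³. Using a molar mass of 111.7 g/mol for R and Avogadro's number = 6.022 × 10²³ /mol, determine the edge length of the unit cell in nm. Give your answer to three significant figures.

0.527 nm

With Z = 4 atoms per FCC cell, a³ = Z·M/(N_A·ρ) = 4 × 111.7 / (6.022 × 10²³ × 5.070 g/cm³) = 1.463 × 10^-22 cm³.
a = (1.463 × 10^-22)^(1/3) = 5.270 × 10^-8 cm = 0.527 nm.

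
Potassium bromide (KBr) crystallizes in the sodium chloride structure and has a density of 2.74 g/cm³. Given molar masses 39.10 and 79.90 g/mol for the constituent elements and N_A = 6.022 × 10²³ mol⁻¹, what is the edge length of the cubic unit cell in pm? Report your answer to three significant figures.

M(KBr) = 119.0 g/mol; Z = 4 formula units per cell.
a³ = Z·M/(N_A·ρ) = 4 × 119.0 / (6.022 × 10²³ × 2.74) = 2.885 × 10^-22 cm³, so a = 6.608 × 10^-8 cm = 661 pm.

661 pm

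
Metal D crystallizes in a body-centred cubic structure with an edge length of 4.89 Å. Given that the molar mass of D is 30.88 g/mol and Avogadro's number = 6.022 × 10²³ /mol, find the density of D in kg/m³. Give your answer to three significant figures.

A BCC unit cell contains Z = 2 atoms.
Cell volume: a³ = (4.89 Å)³ = (4.890 × 10^-8 cm)³ = 1.169 × 10^-22 cm³.
ρ = Z·M/(N_A·a³) = 2 × 30.88 / (6.022 × 10²³ × 1.169 × 10^-22) = 0.8771 g/cm³ = 877 kg/m³.

877 kg/m³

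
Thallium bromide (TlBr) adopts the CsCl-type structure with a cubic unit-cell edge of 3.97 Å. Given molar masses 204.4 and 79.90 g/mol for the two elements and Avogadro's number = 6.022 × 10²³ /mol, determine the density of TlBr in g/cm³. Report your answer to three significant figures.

7.55 g/cm³

The CsCl-type structure contains Z = 1 formula unit per cell; M(TlBr) = 204.4 + 79.90 = 284.3 g/mol.
a³ = (3.970 × 10^-8 cm)³ = 6.257 × 10^-23 cm³.
ρ = 1 × 284.3 / (6.022 × 10²³ × 6.257 × 10^-23) = 7.545 g/cm³.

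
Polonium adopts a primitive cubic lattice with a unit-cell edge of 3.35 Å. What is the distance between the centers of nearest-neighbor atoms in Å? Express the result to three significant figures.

In a simple cubic structure, atoms touch along the cell edge, so a = 2r; the nearest-neighbor distance equals 2r = 1.000·a.
d = 1.000 × 3.35 = 3.35 Å.

3.35 Å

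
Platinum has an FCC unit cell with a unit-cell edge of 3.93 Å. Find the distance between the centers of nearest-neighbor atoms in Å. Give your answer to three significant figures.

2.78 Å

In an FCC structure, atoms touch along the face diagonal, so √2·a = 4r; the nearest-neighbor distance equals 2r = 0.7071·a.
d = 0.7071 × 3.93 = 2.78 Å.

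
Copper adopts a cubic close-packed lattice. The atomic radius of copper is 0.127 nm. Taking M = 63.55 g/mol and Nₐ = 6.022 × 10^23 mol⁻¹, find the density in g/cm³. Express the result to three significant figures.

9.11 g/cm³

In an FCC lattice, atoms touch along the face diagonal, so √2·a = 4r, giving a = 0.3592 nm = 3.592 × 10^-8 cm.
With Z = 4, ρ = Z·M/(N_A·a³) = 4 × 63.55 / (6.022 × 10²³ × 4.635 × 10^-23) = 9.107 g/cm³.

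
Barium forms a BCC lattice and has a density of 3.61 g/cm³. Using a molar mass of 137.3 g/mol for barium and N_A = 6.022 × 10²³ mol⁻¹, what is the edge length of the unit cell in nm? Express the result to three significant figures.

0.502 nm

With Z = 2 atoms per BCC cell, a³ = Z·M/(N_A·ρ) = 2 × 137.3 / (6.022 × 10²³ × 3.610 g/cm³) = 1.263 × 10^-22 cm³.
a = (1.263 × 10^-22)^(1/3) = 5.017 × 10^-8 cm = 0.502 nm.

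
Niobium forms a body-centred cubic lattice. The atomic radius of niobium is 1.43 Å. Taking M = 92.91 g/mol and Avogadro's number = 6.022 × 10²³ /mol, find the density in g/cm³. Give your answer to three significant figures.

8.57 g/cm³

In a BCC lattice, atoms touch along the body diagonal, so √3·a = 4r, giving a = 3.302 Å = 3.302 × 10^-8 cm.
With Z = 2, ρ = Z·M/(N_A·a³) = 2 × 92.91 / (6.022 × 10²³ × 3.602 × 10^-23) = 8.567 g/cm³.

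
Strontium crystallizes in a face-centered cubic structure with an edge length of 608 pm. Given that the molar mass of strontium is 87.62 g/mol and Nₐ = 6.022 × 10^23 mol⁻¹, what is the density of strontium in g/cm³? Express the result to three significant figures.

An FCC unit cell contains Z = 4 atoms.
Cell volume: a³ = (608 pm)³ = (6.080 × 10^-8 cm)³ = 2.248 × 10^-22 cm³.
ρ = Z·M/(N_A·a³) = 4 × 87.62 / (6.022 × 10²³ × 2.248 × 10^-22) = 2.589 g/cm³.

2.59 g/cm³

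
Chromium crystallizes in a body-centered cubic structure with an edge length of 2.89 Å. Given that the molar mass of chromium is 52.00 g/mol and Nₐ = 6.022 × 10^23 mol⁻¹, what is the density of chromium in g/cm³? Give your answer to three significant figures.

7.15 g/cm³

A BCC unit cell contains Z = 2 atoms.
Cell volume: a³ = (2.89 Å)³ = (2.890 × 10^-8 cm)³ = 2.414 × 10^-23 cm³.
ρ = Z·M/(N_A·a³) = 2 × 52.00 / (6.022 × 10²³ × 2.414 × 10^-23) = 7.155 g/cm³.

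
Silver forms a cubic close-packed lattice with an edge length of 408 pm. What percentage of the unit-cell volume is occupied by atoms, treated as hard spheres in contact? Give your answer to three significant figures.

In an FCC lattice atoms touch along the face diagonal, so √2·a = 4r, so r = 0.3536a = 144.2 pm.
Packing fraction = Z·(4/3)πr³ / a³ = 4 × (4/3)π × (144.2)³ / (408)³ = 0.7405 = 74.0%.

74.0%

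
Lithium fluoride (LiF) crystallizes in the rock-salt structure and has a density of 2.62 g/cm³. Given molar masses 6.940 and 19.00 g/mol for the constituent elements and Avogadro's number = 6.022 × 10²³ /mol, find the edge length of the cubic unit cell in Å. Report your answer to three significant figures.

M(LiF) = 25.94 g/mol; Z = 4 formula units per cell.
a³ = Z·M/(N_A·ρ) = 4 × 25.94 / (6.022 × 10²³ × 2.62) = 6.576 × 10^-23 cm³, so a = 4.036 × 10^-8 cm = 4.04 Å.

4.04 Å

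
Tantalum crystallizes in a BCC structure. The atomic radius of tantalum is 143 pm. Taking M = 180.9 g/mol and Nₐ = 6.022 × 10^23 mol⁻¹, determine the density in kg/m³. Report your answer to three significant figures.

In a BCC lattice, atoms touch along the body diagonal, so √3·a = 4r, giving a = 330.2 pm = 3.302 × 10^-8 cm.
With Z = 2, ρ = Z·M/(N_A·a³) = 2 × 180.9 / (6.022 × 10²³ × 3.602 × 10^-23) = 16.68 g/cm³ = 16700 kg/m³.

16700 kg/m³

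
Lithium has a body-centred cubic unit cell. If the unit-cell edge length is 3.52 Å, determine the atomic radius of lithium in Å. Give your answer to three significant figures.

In a BCC lattice, atoms touch along the body diagonal, so √3·a = 4r.
r = √3·a/4 = 1.7321 × 3.52 / 4 = 1.52 Å.

1.52 Å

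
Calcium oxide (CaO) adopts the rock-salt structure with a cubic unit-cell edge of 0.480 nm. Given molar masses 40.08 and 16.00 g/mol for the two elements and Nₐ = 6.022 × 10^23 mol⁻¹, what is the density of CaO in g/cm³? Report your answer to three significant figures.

3.37 g/cm³

The rock-salt structure contains Z = 4 formula units per cell; M(CaO) = 40.08 + 16.00 = 56.08 g/mol.
a³ = (4.800 × 10^-8 cm)³ = 1.106 × 10^-22 cm³.
ρ = 4 × 56.08 / (6.022 × 10²³ × 1.106 × 10^-22) = 3.368 g/cm³.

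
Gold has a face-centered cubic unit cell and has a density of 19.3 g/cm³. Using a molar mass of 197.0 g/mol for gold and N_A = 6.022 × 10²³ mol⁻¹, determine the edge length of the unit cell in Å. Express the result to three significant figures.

4.08 Å

With Z = 4 atoms per FCC cell, a³ = Z·M/(N_A·ρ) = 4 × 197.0 / (6.022 × 10²³ × 19.30 g/cm³) = 6.780 × 10^-23 cm³.
a = (6.780 × 10^-23)^(1/3) = 4.078 × 10^-8 cm = 4.08 Å.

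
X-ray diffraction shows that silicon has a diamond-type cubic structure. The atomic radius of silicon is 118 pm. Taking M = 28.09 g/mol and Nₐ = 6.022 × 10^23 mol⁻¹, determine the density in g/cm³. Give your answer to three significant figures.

In a diamond cubic lattice, nearest neighbors lie along the body diagonal with √3·a = 8r, giving a = 545.0 pm = 5.450 × 10^-8 cm.
With Z = 8, ρ = Z·M/(N_A·a³) = 8 × 28.09 / (6.022 × 10²³ × 1.619 × 10^-22) = 2.305 g/cm³.

2.30 g/cm³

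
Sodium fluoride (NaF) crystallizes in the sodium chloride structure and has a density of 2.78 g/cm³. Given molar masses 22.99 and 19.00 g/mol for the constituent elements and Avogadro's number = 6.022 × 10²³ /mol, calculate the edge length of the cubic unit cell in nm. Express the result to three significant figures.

0.465 nm

M(NaF) = 41.99 g/mol; Z = 4 formula units per cell.
a³ = Z·M/(N_A·ρ) = 4 × 41.99 / (6.022 × 10²³ × 2.78) = 1.003 × 10^-22 cm³, so a = 4.647 × 10^-8 cm = 0.465 nm.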